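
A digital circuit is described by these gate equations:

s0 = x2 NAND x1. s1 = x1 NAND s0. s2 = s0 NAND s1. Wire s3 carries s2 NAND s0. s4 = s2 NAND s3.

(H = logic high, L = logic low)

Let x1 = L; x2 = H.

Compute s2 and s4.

s2 = L, s4 = H

s0 = x2 NAND x1 = H NAND L = H
s1 = x1 NAND s0 = L NAND H = H
s2 = s0 NAND s1 = H NAND H = L
s3 = s2 NAND s0 = L NAND H = H
s4 = s2 NAND s3 = L NAND H = H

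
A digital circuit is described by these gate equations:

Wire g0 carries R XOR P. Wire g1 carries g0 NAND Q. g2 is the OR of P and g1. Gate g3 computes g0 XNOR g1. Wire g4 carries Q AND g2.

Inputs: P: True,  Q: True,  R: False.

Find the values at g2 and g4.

g2 = True, g4 = True

g0 = R XOR P = False XOR True = True
g1 = g0 NAND Q = True NAND True = False
g2 = P OR g1 = True OR False = True
g4 = Q AND g2 = True AND True = True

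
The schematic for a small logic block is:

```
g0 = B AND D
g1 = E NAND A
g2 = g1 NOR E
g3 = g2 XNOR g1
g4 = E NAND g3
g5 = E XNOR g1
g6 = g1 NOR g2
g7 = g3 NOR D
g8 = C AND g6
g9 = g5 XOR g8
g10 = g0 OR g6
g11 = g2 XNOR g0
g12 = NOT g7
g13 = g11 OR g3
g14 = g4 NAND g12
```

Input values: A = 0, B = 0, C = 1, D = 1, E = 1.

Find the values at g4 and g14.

g4 = 1; g14 = 0

g1 = E NAND A = 1 NAND 0 = 1
g2 = g1 NOR E = 1 NOR 1 = 0
g3 = g2 XNOR g1 = 0 XNOR 1 = 0
g4 = E NAND g3 = 1 NAND 0 = 1
g7 = g3 NOR D = 0 NOR 1 = 0
g12 = NOT g7 = NOT 0 = 1
g14 = g4 NAND g12 = 1 NAND 1 = 0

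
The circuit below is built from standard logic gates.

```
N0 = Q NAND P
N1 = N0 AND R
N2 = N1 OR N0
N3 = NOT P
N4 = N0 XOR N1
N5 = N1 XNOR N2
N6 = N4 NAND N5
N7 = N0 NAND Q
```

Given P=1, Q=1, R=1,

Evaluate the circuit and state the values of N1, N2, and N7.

N1 = 0; N2 = 0; N7 = 1

N0 = Q NAND P = 1 NAND 1 = 0
N1 = N0 AND R = 0 AND 1 = 0
N2 = N1 OR N0 = 0 OR 0 = 0
N7 = N0 NAND Q = 0 NAND 1 = 1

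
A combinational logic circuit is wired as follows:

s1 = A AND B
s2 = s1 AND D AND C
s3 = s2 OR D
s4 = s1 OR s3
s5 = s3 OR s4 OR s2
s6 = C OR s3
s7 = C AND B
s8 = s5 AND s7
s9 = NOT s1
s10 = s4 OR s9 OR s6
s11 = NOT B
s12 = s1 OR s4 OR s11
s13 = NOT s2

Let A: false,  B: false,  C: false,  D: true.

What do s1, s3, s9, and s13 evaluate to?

s1 = false, s3 = true, s9 = true, s13 = true

s1 = A AND B = false AND false = false
s2 = s1 AND D AND C = false AND true AND false = false
s3 = s2 OR D = false OR true = true
s9 = NOT s1 = NOT false = true
s13 = NOT s2 = NOT false = true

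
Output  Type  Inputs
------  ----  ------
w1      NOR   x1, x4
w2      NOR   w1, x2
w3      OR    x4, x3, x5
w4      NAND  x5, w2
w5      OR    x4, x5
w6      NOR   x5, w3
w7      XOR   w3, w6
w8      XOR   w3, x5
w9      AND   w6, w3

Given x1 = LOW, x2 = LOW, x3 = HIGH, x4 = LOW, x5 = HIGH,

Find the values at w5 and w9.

w3 = x4 OR x3 OR x5 = LOW OR HIGH OR HIGH = HIGH
w5 = x4 OR x5 = LOW OR HIGH = HIGH
w6 = x5 NOR w3 = HIGH NOR HIGH = LOW
w9 = w6 AND w3 = LOW AND HIGH = LOW

w5 = HIGH  w9 = LOW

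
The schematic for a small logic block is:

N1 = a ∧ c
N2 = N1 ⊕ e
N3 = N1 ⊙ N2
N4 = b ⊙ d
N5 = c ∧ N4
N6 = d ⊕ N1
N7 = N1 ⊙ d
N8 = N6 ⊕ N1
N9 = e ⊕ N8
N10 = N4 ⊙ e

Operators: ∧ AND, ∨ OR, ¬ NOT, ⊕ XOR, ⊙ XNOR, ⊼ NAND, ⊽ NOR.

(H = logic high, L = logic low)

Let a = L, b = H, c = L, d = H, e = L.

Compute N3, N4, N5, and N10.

N3 = H; N4 = H; N5 = L; N10 = L

N1 = a AND c = L AND L = L
N2 = N1 XOR e = L XOR L = L
N3 = N1 XNOR N2 = L XNOR L = H
N4 = b XNOR d = H XNOR H = H
N5 = c AND N4 = L AND H = L
N10 = N4 XNOR e = H XNOR L = L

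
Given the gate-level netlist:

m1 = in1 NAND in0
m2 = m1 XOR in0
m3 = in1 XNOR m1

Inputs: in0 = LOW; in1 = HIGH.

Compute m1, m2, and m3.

m1 = in1 NAND in0 = HIGH NAND LOW = HIGH
m2 = m1 XOR in0 = HIGH XOR LOW = HIGH
m3 = in1 XNOR m1 = HIGH XNOR HIGH = HIGH

m1 = HIGH, m2 = HIGH, m3 = HIGH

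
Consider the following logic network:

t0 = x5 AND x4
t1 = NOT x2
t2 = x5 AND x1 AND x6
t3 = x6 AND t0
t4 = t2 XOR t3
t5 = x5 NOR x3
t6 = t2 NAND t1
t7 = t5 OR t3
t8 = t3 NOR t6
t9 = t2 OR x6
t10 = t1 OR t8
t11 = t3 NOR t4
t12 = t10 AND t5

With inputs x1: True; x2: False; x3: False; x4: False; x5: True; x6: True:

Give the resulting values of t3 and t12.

t3 = False  t12 = False

t0 = x5 AND x4 = True AND False = False
t1 = NOT x2 = NOT False = True
t2 = x5 AND x1 AND x6 = True AND True AND True = True
t3 = x6 AND t0 = True AND False = False
t5 = x5 NOR x3 = True NOR False = False
t6 = t2 NAND t1 = True NAND True = False
t8 = t3 NOR t6 = False NOR False = True
t10 = t1 OR t8 = True OR True = True
t12 = t10 AND t5 = True AND False = False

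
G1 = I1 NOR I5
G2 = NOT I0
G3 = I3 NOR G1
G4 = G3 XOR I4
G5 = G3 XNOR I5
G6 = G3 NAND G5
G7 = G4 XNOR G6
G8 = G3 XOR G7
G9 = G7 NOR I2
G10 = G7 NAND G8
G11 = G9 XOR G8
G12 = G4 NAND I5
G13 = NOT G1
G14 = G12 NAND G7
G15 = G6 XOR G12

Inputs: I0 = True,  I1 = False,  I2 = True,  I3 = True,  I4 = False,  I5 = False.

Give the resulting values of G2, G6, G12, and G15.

G1 = I1 NOR I5 = False NOR False = True
G2 = NOT I0 = NOT True = False
G3 = I3 NOR G1 = True NOR True = False
G4 = G3 XOR I4 = False XOR False = False
G5 = G3 XNOR I5 = False XNOR False = True
G6 = G3 NAND G5 = False NAND True = True
G12 = G4 NAND I5 = False NAND False = True
G15 = G6 XOR G12 = True XOR True = False

G2 = False  G6 = True  G12 = True  G15 = False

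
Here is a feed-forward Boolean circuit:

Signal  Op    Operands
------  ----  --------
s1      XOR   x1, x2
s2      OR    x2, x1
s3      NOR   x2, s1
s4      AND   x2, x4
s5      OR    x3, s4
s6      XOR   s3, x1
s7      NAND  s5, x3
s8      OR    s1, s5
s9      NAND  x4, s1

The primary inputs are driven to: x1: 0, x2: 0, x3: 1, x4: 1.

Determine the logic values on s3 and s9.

s1 = x1 XOR x2 = 0 XOR 0 = 0
s3 = x2 NOR s1 = 0 NOR 0 = 1
s9 = x4 NAND s1 = 1 NAND 0 = 1

s3 = 1, s9 = 1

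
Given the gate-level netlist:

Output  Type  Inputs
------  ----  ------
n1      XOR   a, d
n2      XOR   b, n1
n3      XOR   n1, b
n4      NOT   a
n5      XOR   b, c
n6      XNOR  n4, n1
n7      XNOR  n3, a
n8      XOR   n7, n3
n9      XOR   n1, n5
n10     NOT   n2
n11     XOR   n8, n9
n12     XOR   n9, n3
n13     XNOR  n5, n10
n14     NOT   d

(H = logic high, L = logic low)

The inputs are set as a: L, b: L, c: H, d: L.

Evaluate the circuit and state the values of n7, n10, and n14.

n1 = a XOR d = L XOR L = L
n2 = b XOR n1 = L XOR L = L
n3 = n1 XOR b = L XOR L = L
n7 = n3 XNOR a = L XNOR L = H
n10 = NOT n2 = NOT L = H
n14 = NOT d = NOT L = H

n7 = H, n10 = H, n14 = H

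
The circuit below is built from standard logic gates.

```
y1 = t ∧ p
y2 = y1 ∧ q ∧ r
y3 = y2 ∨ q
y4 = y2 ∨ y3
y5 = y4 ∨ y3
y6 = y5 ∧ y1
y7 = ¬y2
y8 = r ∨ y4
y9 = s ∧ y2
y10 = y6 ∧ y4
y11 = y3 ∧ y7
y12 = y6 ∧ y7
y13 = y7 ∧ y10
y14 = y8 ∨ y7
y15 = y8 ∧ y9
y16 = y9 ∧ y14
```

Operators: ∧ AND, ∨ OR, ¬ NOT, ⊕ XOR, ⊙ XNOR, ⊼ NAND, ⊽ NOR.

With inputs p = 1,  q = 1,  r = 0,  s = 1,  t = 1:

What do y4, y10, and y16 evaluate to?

y4 = 1; y10 = 1; y16 = 0

y1 = t AND p = 1 AND 1 = 1
y2 = y1 AND q AND r = 1 AND 1 AND 0 = 0
y3 = y2 OR q = 0 OR 1 = 1
y4 = y2 OR y3 = 0 OR 1 = 1
y5 = y4 OR y3 = 1 OR 1 = 1
y6 = y5 AND y1 = 1 AND 1 = 1
y7 = NOT y2 = NOT 0 = 1
y8 = r OR y4 = 0 OR 1 = 1
y9 = s AND y2 = 1 AND 0 = 0
y10 = y6 AND y4 = 1 AND 1 = 1
y14 = y8 OR y7 = 1 OR 1 = 1
y16 = y9 AND y14 = 0 AND 1 = 0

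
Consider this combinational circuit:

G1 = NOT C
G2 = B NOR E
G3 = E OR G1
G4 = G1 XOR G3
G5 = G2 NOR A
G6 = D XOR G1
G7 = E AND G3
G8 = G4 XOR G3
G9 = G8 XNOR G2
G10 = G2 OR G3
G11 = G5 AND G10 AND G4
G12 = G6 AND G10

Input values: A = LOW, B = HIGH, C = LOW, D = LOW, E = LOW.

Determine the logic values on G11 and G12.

G1 = NOT C = NOT LOW = HIGH
G2 = B NOR E = HIGH NOR LOW = LOW
G3 = E OR G1 = LOW OR HIGH = HIGH
G4 = G1 XOR G3 = HIGH XOR HIGH = LOW
G5 = G2 NOR A = LOW NOR LOW = HIGH
G6 = D XOR G1 = LOW XOR HIGH = HIGH
G10 = G2 OR G3 = LOW OR HIGH = HIGH
G11 = G5 AND G10 AND G4 = HIGH AND HIGH AND LOW = LOW
G12 = G6 AND G10 = HIGH AND HIGH = HIGH

G11 = LOW  G12 = HIGH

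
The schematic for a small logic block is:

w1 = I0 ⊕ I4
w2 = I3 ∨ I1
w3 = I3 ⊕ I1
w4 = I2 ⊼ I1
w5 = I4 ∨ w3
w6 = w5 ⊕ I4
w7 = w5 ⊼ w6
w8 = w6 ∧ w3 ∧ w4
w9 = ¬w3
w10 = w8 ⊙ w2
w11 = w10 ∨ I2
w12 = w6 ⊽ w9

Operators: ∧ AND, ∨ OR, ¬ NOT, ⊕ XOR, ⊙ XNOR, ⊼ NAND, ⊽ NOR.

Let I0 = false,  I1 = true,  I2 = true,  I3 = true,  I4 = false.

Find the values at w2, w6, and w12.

w2 = true  w6 = false  w12 = false

w2 = I3 OR I1 = true OR true = true
w3 = I3 XOR I1 = true XOR true = false
w5 = I4 OR w3 = false OR false = false
w6 = w5 XOR I4 = false XOR false = false
w9 = NOT w3 = NOT false = true
w12 = w6 NOR w9 = false NOR true = false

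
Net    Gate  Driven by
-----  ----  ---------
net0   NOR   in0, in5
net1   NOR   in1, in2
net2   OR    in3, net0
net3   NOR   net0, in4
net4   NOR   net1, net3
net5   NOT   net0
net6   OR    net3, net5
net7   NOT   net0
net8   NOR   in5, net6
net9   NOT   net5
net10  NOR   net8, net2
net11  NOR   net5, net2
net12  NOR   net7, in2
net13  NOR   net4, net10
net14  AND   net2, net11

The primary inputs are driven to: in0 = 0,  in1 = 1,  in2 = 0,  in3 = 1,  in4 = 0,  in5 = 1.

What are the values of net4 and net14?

net4 = 0; net14 = 0

net0 = in0 NOR in5 = 0 NOR 1 = 0
net1 = in1 NOR in2 = 1 NOR 0 = 0
net2 = in3 OR net0 = 1 OR 0 = 1
net3 = net0 NOR in4 = 0 NOR 0 = 1
net4 = net1 NOR net3 = 0 NOR 1 = 0
net5 = NOT net0 = NOT 0 = 1
net11 = net5 NOR net2 = 1 NOR 1 = 0
net14 = net2 AND net11 = 1 AND 0 = 0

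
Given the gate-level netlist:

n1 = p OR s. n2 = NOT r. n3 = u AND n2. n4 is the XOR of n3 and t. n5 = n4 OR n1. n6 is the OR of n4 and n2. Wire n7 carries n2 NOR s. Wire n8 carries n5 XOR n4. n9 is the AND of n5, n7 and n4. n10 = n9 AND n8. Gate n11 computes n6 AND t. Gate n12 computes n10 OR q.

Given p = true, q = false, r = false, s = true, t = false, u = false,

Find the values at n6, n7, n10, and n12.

n1 = p OR s = true OR true = true
n2 = NOT r = NOT false = true
n3 = u AND n2 = false AND true = false
n4 = n3 XOR t = false XOR false = false
n5 = n4 OR n1 = false OR true = true
n6 = n4 OR n2 = false OR true = true
n7 = n2 NOR s = true NOR true = false
n8 = n5 XOR n4 = true XOR false = true
n9 = n5 AND n7 AND n4 = true AND false AND false = false
n10 = n9 AND n8 = false AND true = false
n12 = n10 OR q = false OR false = false

n6 = true, n7 = false, n10 = false, n12 = false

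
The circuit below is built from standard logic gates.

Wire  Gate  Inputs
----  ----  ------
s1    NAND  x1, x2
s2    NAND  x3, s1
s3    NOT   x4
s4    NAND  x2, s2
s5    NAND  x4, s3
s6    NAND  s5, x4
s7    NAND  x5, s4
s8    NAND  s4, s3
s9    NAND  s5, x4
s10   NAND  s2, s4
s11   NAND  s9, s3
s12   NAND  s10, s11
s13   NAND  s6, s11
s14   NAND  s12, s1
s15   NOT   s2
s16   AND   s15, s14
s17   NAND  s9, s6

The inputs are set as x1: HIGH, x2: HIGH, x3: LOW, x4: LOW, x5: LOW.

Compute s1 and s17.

s1 = x1 NAND x2 = HIGH NAND HIGH = LOW
s3 = NOT x4 = NOT LOW = HIGH
s5 = x4 NAND s3 = LOW NAND HIGH = HIGH
s6 = s5 NAND x4 = HIGH NAND LOW = HIGH
s9 = s5 NAND x4 = HIGH NAND LOW = HIGH
s17 = s9 NAND s6 = HIGH NAND HIGH = LOW

s1 = LOW; s17 = LOW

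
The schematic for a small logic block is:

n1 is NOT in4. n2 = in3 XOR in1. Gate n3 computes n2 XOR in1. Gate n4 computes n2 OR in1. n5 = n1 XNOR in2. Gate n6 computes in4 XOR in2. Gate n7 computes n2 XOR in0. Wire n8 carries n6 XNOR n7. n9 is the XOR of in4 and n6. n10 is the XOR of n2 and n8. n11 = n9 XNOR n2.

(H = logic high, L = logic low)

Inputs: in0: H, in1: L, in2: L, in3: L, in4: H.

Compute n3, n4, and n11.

n3 = L, n4 = L, n11 = H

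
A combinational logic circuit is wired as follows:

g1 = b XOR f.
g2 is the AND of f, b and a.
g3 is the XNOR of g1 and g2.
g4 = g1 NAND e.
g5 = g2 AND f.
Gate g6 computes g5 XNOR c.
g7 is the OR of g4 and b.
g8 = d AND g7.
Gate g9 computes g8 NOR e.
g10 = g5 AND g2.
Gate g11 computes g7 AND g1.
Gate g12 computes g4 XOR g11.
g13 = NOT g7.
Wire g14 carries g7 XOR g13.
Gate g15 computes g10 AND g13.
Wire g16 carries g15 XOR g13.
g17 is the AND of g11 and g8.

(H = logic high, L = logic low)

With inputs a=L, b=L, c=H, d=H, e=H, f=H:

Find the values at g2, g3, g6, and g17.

g1 = b XOR f = L XOR H = H
g2 = f AND b AND a = H AND L AND L = L
g3 = g1 XNOR g2 = H XNOR L = L
g4 = g1 NAND e = H NAND H = L
g5 = g2 AND f = L AND H = L
g6 = g5 XNOR c = L XNOR H = L
g7 = g4 OR b = L OR L = L
g8 = d AND g7 = H AND L = L
g11 = g7 AND g1 = L AND H = L
g17 = g11 AND g8 = L AND L = L

g2 = L  g3 = L  g6 = L  g17 = L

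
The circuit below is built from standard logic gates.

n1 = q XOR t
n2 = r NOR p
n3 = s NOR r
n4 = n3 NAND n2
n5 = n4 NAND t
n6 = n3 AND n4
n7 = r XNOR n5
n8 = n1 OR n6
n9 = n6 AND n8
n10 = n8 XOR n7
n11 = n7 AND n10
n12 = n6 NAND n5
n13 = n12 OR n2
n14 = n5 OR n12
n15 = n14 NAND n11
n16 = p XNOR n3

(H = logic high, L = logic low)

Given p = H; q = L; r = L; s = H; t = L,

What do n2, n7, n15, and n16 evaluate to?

n1 = q XOR t = L XOR L = L
n2 = r NOR p = L NOR H = L
n3 = s NOR r = H NOR L = L
n4 = n3 NAND n2 = L NAND L = H
n5 = n4 NAND t = H NAND L = H
n6 = n3 AND n4 = L AND H = L
n7 = r XNOR n5 = L XNOR H = L
n8 = n1 OR n6 = L OR L = L
n10 = n8 XOR n7 = L XOR L = L
n11 = n7 AND n10 = L AND L = L
n12 = n6 NAND n5 = L NAND H = H
n14 = n5 OR n12 = H OR H = H
n15 = n14 NAND n11 = H NAND L = H
n16 = p XNOR n3 = H XNOR L = L

n2 = L, n7 = L, n15 = H, n16 = L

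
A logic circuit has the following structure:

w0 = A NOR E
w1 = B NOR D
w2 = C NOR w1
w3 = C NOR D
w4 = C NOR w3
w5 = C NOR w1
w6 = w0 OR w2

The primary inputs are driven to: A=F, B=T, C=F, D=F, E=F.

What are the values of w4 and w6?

w0 = A NOR E = F NOR F = T
w1 = B NOR D = T NOR F = F
w2 = C NOR w1 = F NOR F = T
w3 = C NOR D = F NOR F = T
w4 = C NOR w3 = F NOR T = F
w6 = w0 OR w2 = T OR T = T

w4 = F, w6 = T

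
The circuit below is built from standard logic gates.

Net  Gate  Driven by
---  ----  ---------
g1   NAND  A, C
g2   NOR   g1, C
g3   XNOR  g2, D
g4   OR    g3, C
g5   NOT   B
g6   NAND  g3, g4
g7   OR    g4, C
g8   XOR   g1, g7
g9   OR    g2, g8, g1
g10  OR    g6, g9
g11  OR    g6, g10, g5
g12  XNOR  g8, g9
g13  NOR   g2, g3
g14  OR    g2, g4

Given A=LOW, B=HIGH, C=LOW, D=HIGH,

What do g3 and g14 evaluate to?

g1 = A NAND C = LOW NAND LOW = HIGH
g2 = g1 NOR C = HIGH NOR LOW = LOW
g3 = g2 XNOR D = LOW XNOR HIGH = LOW
g4 = g3 OR C = LOW OR LOW = LOW
g14 = g2 OR g4 = LOW OR LOW = LOW

g3 = LOW  g14 = LOW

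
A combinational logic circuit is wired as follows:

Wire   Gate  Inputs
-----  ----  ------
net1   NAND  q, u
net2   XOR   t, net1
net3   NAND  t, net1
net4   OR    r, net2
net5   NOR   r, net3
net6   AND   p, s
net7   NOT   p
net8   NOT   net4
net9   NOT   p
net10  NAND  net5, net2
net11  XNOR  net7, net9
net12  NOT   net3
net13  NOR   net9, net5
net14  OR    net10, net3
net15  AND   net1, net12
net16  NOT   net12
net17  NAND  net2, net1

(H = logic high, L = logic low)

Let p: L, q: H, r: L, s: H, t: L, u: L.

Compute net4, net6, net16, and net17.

net4 = H, net6 = L, net16 = H, net17 = L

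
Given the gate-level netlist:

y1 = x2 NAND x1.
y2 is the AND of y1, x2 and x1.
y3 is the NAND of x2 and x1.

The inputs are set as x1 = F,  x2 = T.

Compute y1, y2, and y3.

y1 = T  y2 = F  y3 = T

y1 = x2 NAND x1 = T NAND F = T
y2 = y1 AND x2 AND x1 = T AND T AND F = F
y3 = x2 NAND x1 = T NAND F = T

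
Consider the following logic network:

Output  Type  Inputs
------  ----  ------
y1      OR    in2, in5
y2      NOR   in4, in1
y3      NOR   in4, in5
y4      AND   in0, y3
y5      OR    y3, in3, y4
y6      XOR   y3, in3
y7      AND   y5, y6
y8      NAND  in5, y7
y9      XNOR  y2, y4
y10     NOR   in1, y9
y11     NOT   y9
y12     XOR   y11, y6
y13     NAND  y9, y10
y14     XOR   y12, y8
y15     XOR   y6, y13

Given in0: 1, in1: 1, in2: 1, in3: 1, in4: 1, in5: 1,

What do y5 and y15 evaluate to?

y2 = in4 NOR in1 = 1 NOR 1 = 0
y3 = in4 NOR in5 = 1 NOR 1 = 0
y4 = in0 AND y3 = 1 AND 0 = 0
y5 = y3 OR in3 OR y4 = 0 OR 1 OR 0 = 1
y6 = y3 XOR in3 = 0 XOR 1 = 1
y9 = y2 XNOR y4 = 0 XNOR 0 = 1
y10 = in1 NOR y9 = 1 NOR 1 = 0
y13 = y9 NAND y10 = 1 NAND 0 = 1
y15 = y6 XOR y13 = 1 XOR 1 = 0

y5 = 1, y15 = 0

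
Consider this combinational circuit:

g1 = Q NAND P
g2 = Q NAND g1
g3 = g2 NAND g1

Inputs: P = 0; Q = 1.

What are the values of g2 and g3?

g2 = 0, g3 = 1

g1 = Q NAND P = 1 NAND 0 = 1
g2 = Q NAND g1 = 1 NAND 1 = 0
g3 = g2 NAND g1 = 0 NAND 1 = 1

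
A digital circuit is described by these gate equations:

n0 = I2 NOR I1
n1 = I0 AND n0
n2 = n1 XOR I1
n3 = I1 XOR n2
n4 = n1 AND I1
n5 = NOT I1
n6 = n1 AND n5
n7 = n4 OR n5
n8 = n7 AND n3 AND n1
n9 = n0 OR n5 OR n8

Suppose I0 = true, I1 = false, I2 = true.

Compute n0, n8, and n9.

n0 = I2 NOR I1 = true NOR false = false
n1 = I0 AND n0 = true AND false = false
n2 = n1 XOR I1 = false XOR false = false
n3 = I1 XOR n2 = false XOR false = false
n4 = n1 AND I1 = false AND false = false
n5 = NOT I1 = NOT false = true
n7 = n4 OR n5 = false OR true = true
n8 = n7 AND n3 AND n1 = true AND false AND false = false
n9 = n0 OR n5 OR n8 = false OR true OR false = true

n0 = false  n8 = false  n9 = true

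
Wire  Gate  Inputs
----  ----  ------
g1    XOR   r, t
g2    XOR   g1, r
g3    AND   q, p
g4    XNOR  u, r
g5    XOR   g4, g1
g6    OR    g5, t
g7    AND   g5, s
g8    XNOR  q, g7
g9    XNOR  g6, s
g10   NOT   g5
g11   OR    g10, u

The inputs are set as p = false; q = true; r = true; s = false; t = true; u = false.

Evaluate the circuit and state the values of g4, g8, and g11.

g1 = r XOR t = true XOR true = false
g4 = u XNOR r = false XNOR true = false
g5 = g4 XOR g1 = false XOR false = false
g7 = g5 AND s = false AND false = false
g8 = q XNOR g7 = true XNOR false = false
g10 = NOT g5 = NOT false = true
g11 = g10 OR u = true OR false = true

g4 = false, g8 = false, g11 = true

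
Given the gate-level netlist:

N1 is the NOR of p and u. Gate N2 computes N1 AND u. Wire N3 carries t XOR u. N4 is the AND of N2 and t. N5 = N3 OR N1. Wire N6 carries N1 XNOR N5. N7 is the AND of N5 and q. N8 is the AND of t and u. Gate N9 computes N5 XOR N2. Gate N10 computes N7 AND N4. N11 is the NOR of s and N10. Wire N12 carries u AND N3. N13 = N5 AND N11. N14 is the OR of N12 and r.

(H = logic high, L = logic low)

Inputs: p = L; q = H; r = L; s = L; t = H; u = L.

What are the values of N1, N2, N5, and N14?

N1 = H, N2 = L, N5 = H, N14 = L

N1 = p NOR u = L NOR L = H
N2 = N1 AND u = H AND L = L
N3 = t XOR u = H XOR L = H
N5 = N3 OR N1 = H OR H = H
N12 = u AND N3 = L AND H = L
N14 = N12 OR r = L OR L = L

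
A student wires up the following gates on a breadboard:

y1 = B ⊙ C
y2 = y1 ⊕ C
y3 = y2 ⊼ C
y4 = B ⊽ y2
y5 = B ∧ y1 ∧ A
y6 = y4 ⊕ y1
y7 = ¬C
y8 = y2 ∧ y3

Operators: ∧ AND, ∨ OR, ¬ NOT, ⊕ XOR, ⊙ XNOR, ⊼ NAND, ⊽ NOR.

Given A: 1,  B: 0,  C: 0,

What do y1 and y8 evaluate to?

y1 = 1, y8 = 1

y1 = B XNOR C = 0 XNOR 0 = 1
y2 = y1 XOR C = 1 XOR 0 = 1
y3 = y2 NAND C = 1 NAND 0 = 1
y8 = y2 AND y3 = 1 AND 1 = 1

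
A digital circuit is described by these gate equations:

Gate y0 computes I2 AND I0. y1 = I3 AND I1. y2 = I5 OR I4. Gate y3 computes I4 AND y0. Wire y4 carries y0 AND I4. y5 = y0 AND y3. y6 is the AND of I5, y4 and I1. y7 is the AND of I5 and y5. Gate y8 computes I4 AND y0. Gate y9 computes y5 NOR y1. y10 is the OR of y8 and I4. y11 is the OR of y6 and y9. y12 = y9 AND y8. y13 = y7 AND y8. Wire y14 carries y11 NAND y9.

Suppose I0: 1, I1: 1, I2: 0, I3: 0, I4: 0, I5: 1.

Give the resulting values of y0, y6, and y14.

y0 = 0, y6 = 0, y14 = 0

y0 = I2 AND I0 = 0 AND 1 = 0
y1 = I3 AND I1 = 0 AND 1 = 0
y3 = I4 AND y0 = 0 AND 0 = 0
y4 = y0 AND I4 = 0 AND 0 = 0
y5 = y0 AND y3 = 0 AND 0 = 0
y6 = I5 AND y4 AND I1 = 1 AND 0 AND 1 = 0
y9 = y5 NOR y1 = 0 NOR 0 = 1
y11 = y6 OR y9 = 0 OR 1 = 1
y14 = y11 NAND y9 = 1 NAND 1 = 0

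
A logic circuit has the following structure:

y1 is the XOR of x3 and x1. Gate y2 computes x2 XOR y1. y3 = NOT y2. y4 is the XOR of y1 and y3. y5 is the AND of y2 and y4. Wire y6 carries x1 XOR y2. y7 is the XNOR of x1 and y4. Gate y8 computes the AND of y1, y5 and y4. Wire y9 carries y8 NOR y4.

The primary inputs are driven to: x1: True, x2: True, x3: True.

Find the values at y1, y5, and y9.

y1 = False  y5 = False  y9 = True

y1 = x3 XOR x1 = True XOR True = False
y2 = x2 XOR y1 = True XOR False = True
y3 = NOT y2 = NOT True = False
y4 = y1 XOR y3 = False XOR False = False
y5 = y2 AND y4 = True AND False = False
y8 = y1 AND y5 AND y4 = False AND False AND False = False
y9 = y8 NOR y4 = False NOR False = True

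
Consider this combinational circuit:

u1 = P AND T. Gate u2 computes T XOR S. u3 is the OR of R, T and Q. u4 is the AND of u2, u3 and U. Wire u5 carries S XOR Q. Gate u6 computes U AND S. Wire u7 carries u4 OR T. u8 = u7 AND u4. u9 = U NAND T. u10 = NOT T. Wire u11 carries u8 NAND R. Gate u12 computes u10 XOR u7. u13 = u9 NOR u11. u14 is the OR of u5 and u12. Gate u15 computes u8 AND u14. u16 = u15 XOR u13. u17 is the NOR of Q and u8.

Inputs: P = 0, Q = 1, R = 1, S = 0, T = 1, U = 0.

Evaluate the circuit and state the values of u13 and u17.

u2 = T XOR S = 1 XOR 0 = 1
u3 = R OR T OR Q = 1 OR 1 OR 1 = 1
u4 = u2 AND u3 AND U = 1 AND 1 AND 0 = 0
u7 = u4 OR T = 0 OR 1 = 1
u8 = u7 AND u4 = 1 AND 0 = 0
u9 = U NAND T = 0 NAND 1 = 1
u11 = u8 NAND R = 0 NAND 1 = 1
u13 = u9 NOR u11 = 1 NOR 1 = 0
u17 = Q NOR u8 = 1 NOR 0 = 0

u13 = 0; u17 = 0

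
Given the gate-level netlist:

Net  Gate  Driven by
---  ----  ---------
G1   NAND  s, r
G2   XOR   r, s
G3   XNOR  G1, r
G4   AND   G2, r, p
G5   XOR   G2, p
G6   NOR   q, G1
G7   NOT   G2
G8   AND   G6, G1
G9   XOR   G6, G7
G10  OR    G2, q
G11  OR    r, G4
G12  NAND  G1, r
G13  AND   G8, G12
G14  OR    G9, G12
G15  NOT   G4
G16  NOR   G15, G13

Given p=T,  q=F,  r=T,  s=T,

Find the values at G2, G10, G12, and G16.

G1 = s NAND r = T NAND T = F
G2 = r XOR s = T XOR T = F
G4 = G2 AND r AND p = F AND T AND T = F
G6 = q NOR G1 = F NOR F = T
G8 = G6 AND G1 = T AND F = F
G10 = G2 OR q = F OR F = F
G12 = G1 NAND r = F NAND T = T
G13 = G8 AND G12 = F AND T = F
G15 = NOT G4 = NOT F = T
G16 = G15 NOR G13 = T NOR F = F

G2 = F, G10 = F, G12 = T, G16 = F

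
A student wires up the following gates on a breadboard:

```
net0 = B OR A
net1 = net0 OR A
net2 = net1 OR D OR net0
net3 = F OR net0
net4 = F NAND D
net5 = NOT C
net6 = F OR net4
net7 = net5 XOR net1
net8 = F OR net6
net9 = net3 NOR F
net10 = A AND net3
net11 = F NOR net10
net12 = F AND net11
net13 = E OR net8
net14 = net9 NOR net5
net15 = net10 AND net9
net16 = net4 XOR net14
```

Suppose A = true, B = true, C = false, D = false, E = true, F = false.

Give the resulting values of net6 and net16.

net0 = B OR A = true OR true = true
net3 = F OR net0 = false OR true = true
net4 = F NAND D = false NAND false = true
net5 = NOT C = NOT false = true
net6 = F OR net4 = false OR true = true
net9 = net3 NOR F = true NOR false = false
net14 = net9 NOR net5 = false NOR true = false
net16 = net4 XOR net14 = true XOR false = true

net6 = true; net16 = true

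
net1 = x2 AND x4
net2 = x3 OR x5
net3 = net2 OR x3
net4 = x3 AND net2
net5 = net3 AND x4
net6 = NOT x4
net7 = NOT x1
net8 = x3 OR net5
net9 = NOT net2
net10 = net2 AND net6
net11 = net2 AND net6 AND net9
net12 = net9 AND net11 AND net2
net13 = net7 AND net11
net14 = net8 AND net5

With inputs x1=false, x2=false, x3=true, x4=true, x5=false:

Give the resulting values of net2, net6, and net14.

net2 = x3 OR x5 = true OR false = true
net3 = net2 OR x3 = true OR true = true
net5 = net3 AND x4 = true AND true = true
net6 = NOT x4 = NOT true = false
net8 = x3 OR net5 = true OR true = true
net14 = net8 AND net5 = true AND true = true

net2 = true; net6 = false; net14 = true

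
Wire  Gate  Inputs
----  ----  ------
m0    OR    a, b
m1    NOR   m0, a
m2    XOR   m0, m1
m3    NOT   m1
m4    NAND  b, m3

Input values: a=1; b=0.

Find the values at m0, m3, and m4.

m0 = 1, m3 = 1, m4 = 1

m0 = a OR b = 1 OR 0 = 1
m1 = m0 NOR a = 1 NOR 1 = 0
m3 = NOT m1 = NOT 0 = 1
m4 = b NAND m3 = 0 NAND 1 = 1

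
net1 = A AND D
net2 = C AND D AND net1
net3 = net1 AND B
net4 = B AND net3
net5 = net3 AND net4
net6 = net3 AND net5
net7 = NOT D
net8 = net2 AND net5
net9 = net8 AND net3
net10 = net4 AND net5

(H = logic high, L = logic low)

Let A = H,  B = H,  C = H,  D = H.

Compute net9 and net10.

net9 = H; net10 = H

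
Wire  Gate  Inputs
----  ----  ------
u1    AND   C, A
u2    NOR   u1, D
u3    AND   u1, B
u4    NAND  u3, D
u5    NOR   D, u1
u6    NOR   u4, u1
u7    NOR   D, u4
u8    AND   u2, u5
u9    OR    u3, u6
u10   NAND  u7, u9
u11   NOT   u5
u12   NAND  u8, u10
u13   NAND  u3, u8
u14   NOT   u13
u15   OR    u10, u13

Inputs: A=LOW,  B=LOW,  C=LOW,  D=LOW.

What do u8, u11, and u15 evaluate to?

u8 = HIGH, u11 = LOW, u15 = HIGH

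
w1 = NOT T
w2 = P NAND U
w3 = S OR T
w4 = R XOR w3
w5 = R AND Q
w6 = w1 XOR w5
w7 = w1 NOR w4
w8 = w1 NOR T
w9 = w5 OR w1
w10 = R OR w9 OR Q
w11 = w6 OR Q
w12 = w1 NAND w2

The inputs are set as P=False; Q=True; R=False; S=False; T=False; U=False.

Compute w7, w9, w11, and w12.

w7 = False  w9 = True  w11 = True  w12 = False

w1 = NOT T = NOT False = True
w2 = P NAND U = False NAND False = True
w3 = S OR T = False OR False = False
w4 = R XOR w3 = False XOR False = False
w5 = R AND Q = False AND True = False
w6 = w1 XOR w5 = True XOR False = True
w7 = w1 NOR w4 = True NOR False = False
w9 = w5 OR w1 = False OR True = True
w11 = w6 OR Q = True OR True = True
w12 = w1 NAND w2 = True NAND True = False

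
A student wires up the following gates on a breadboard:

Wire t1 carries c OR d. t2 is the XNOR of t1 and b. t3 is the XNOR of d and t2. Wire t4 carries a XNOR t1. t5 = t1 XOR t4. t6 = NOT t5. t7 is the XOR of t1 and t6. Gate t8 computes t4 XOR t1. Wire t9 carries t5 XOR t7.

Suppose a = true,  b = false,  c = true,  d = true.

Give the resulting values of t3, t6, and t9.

t3 = false, t6 = true, t9 = false

t1 = c OR d = true OR true = true
t2 = t1 XNOR b = true XNOR false = false
t3 = d XNOR t2 = true XNOR false = false
t4 = a XNOR t1 = true XNOR true = true
t5 = t1 XOR t4 = true XOR true = false
t6 = NOT t5 = NOT false = true
t7 = t1 XOR t6 = true XOR true = false
t9 = t5 XOR t7 = false XOR false = false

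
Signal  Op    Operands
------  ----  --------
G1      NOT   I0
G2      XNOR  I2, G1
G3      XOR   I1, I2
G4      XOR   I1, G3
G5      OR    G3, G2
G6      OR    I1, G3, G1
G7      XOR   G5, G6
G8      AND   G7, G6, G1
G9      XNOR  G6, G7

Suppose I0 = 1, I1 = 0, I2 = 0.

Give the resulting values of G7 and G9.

G1 = NOT I0 = NOT 1 = 0
G2 = I2 XNOR G1 = 0 XNOR 0 = 1
G3 = I1 XOR I2 = 0 XOR 0 = 0
G5 = G3 OR G2 = 0 OR 1 = 1
G6 = I1 OR G3 OR G1 = 0 OR 0 OR 0 = 0
G7 = G5 XOR G6 = 1 XOR 0 = 1
G9 = G6 XNOR G7 = 0 XNOR 1 = 0

G7 = 1, G9 = 0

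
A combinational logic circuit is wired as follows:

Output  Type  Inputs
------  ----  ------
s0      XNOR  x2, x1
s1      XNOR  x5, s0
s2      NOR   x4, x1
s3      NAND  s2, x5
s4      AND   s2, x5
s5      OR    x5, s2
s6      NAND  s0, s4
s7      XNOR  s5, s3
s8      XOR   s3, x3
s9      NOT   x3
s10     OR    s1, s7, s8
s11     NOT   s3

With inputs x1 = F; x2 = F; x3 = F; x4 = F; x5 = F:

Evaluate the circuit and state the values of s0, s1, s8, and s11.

s0 = T  s1 = F  s8 = T  s11 = F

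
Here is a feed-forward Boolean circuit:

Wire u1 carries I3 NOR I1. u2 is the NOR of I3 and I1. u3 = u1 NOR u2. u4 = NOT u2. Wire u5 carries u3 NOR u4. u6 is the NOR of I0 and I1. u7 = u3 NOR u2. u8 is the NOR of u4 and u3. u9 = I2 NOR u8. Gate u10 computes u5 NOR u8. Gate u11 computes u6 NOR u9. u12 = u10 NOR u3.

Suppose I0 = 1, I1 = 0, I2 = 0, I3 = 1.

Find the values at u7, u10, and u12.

u7 = 0, u10 = 1, u12 = 0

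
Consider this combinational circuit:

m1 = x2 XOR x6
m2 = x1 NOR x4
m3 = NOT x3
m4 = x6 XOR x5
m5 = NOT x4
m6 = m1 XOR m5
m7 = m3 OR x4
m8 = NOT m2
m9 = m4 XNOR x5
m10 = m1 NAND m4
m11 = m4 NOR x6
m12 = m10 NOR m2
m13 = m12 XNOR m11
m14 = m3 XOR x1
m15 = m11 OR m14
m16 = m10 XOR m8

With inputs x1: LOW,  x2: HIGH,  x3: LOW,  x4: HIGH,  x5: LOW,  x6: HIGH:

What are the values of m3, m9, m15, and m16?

m1 = x2 XOR x6 = HIGH XOR HIGH = LOW
m2 = x1 NOR x4 = LOW NOR HIGH = LOW
m3 = NOT x3 = NOT LOW = HIGH
m4 = x6 XOR x5 = HIGH XOR LOW = HIGH
m8 = NOT m2 = NOT LOW = HIGH
m9 = m4 XNOR x5 = HIGH XNOR LOW = LOW
m10 = m1 NAND m4 = LOW NAND HIGH = HIGH
m11 = m4 NOR x6 = HIGH NOR HIGH = LOW
m14 = m3 XOR x1 = HIGH XOR LOW = HIGH
m15 = m11 OR m14 = LOW OR HIGH = HIGH
m16 = m10 XOR m8 = HIGH XOR HIGH = LOW

m3 = HIGH; m9 = LOW; m15 = HIGH; m16 = LOW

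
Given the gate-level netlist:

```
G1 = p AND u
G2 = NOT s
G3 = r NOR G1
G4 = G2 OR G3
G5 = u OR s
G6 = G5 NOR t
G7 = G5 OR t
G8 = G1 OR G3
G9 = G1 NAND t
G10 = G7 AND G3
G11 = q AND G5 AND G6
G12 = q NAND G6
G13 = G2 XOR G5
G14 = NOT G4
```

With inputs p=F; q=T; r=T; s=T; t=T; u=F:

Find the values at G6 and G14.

G6 = F; G14 = T

G1 = p AND u = F AND F = F
G2 = NOT s = NOT T = F
G3 = r NOR G1 = T NOR F = F
G4 = G2 OR G3 = F OR F = F
G5 = u OR s = F OR T = T
G6 = G5 NOR t = T NOR T = F
G14 = NOT G4 = NOT F = T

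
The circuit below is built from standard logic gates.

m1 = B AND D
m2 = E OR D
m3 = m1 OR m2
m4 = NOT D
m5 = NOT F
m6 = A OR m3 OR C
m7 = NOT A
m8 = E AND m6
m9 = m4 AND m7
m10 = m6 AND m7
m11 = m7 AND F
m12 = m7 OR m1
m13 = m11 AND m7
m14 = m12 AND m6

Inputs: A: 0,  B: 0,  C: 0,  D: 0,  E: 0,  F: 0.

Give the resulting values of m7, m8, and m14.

m7 = 1; m8 = 0; m14 = 0

m1 = B AND D = 0 AND 0 = 0
m2 = E OR D = 0 OR 0 = 0
m3 = m1 OR m2 = 0 OR 0 = 0
m6 = A OR m3 OR C = 0 OR 0 OR 0 = 0
m7 = NOT A = NOT 0 = 1
m8 = E AND m6 = 0 AND 0 = 0
m12 = m7 OR m1 = 1 OR 0 = 1
m14 = m12 AND m6 = 1 AND 0 = 0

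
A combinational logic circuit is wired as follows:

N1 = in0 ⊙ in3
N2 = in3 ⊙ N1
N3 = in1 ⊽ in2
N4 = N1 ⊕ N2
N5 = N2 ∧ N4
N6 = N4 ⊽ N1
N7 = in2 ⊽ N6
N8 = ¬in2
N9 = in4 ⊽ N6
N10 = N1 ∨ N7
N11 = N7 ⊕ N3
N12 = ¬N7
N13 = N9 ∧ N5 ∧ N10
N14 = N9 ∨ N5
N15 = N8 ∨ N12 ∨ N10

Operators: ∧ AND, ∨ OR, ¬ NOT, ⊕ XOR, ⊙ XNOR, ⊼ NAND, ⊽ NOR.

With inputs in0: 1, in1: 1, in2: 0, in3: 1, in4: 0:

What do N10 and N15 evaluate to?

N10 = 1, N15 = 1

N1 = in0 XNOR in3 = 1 XNOR 1 = 1
N2 = in3 XNOR N1 = 1 XNOR 1 = 1
N4 = N1 XOR N2 = 1 XOR 1 = 0
N6 = N4 NOR N1 = 0 NOR 1 = 0
N7 = in2 NOR N6 = 0 NOR 0 = 1
N8 = NOT in2 = NOT 0 = 1
N10 = N1 OR N7 = 1 OR 1 = 1
N12 = NOT N7 = NOT 1 = 0
N15 = N8 OR N12 OR N10 = 1 OR 0 OR 1 = 1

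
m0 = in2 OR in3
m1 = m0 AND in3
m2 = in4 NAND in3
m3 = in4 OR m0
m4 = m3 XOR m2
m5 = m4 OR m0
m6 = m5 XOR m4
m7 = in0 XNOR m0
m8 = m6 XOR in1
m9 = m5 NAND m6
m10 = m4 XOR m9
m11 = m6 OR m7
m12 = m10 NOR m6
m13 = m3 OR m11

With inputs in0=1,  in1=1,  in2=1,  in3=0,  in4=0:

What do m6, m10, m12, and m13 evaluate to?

m6 = 1; m10 = 0; m12 = 0; m13 = 1

m0 = in2 OR in3 = 1 OR 0 = 1
m2 = in4 NAND in3 = 0 NAND 0 = 1
m3 = in4 OR m0 = 0 OR 1 = 1
m4 = m3 XOR m2 = 1 XOR 1 = 0
m5 = m4 OR m0 = 0 OR 1 = 1
m6 = m5 XOR m4 = 1 XOR 0 = 1
m7 = in0 XNOR m0 = 1 XNOR 1 = 1
m9 = m5 NAND m6 = 1 NAND 1 = 0
m10 = m4 XOR m9 = 0 XOR 0 = 0
m11 = m6 OR m7 = 1 OR 1 = 1
m12 = m10 NOR m6 = 0 NOR 1 = 0
m13 = m3 OR m11 = 1 OR 1 = 1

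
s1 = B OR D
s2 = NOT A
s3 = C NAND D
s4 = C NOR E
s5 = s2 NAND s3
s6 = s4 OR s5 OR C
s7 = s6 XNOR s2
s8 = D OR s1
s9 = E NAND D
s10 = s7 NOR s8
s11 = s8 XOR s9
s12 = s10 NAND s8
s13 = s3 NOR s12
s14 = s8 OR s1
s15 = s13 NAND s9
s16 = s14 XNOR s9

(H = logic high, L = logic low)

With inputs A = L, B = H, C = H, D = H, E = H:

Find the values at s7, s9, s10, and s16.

s1 = B OR D = H OR H = H
s2 = NOT A = NOT L = H
s3 = C NAND D = H NAND H = L
s4 = C NOR E = H NOR H = L
s5 = s2 NAND s3 = H NAND L = H
s6 = s4 OR s5 OR C = L OR H OR H = H
s7 = s6 XNOR s2 = H XNOR H = H
s8 = D OR s1 = H OR H = H
s9 = E NAND D = H NAND H = L
s10 = s7 NOR s8 = H NOR H = L
s14 = s8 OR s1 = H OR H = H
s16 = s14 XNOR s9 = H XNOR L = L

s7 = H, s9 = L, s10 = L, s16 = L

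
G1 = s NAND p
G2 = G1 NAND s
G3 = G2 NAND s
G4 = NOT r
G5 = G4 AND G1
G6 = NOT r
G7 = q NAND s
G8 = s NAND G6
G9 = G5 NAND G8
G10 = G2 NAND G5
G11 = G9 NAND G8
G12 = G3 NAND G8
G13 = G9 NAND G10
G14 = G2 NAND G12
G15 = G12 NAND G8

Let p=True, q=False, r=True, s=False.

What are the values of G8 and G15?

G1 = s NAND p = False NAND True = True
G2 = G1 NAND s = True NAND False = True
G3 = G2 NAND s = True NAND False = True
G6 = NOT r = NOT True = False
G8 = s NAND G6 = False NAND False = True
G12 = G3 NAND G8 = True NAND True = False
G15 = G12 NAND G8 = False NAND True = True

G8 = True, G15 = True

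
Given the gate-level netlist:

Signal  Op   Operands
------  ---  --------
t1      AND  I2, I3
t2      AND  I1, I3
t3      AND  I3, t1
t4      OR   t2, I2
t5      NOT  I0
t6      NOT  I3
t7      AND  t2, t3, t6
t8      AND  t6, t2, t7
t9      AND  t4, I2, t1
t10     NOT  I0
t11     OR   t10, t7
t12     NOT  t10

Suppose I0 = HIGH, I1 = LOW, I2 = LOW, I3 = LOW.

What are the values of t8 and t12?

t8 = LOW, t12 = HIGH

t1 = I2 AND I3 = LOW AND LOW = LOW
t2 = I1 AND I3 = LOW AND LOW = LOW
t3 = I3 AND t1 = LOW AND LOW = LOW
t6 = NOT I3 = NOT LOW = HIGH
t7 = t2 AND t3 AND t6 = LOW AND LOW AND HIGH = LOW
t8 = t6 AND t2 AND t7 = HIGH AND LOW AND LOW = LOW
t10 = NOT I0 = NOT HIGH = LOW
t12 = NOT t10 = NOT LOW = HIGH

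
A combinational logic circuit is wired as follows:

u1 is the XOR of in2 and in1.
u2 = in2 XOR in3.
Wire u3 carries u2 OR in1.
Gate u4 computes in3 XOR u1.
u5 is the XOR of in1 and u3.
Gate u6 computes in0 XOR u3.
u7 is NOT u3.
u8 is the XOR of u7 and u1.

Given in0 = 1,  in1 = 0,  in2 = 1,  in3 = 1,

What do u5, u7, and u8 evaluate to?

u5 = 0  u7 = 1  u8 = 0

u1 = in2 XOR in1 = 1 XOR 0 = 1
u2 = in2 XOR in3 = 1 XOR 1 = 0
u3 = u2 OR in1 = 0 OR 0 = 0
u5 = in1 XOR u3 = 0 XOR 0 = 0
u7 = NOT u3 = NOT 0 = 1
u8 = u7 XOR u1 = 1 XOR 1 = 0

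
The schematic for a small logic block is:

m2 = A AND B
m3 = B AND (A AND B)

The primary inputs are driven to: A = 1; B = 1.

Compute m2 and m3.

m2 = 1  m3 = 1

m2 = 1 AND 1 = 1
m3 = 1 AND (1 AND 1) = 1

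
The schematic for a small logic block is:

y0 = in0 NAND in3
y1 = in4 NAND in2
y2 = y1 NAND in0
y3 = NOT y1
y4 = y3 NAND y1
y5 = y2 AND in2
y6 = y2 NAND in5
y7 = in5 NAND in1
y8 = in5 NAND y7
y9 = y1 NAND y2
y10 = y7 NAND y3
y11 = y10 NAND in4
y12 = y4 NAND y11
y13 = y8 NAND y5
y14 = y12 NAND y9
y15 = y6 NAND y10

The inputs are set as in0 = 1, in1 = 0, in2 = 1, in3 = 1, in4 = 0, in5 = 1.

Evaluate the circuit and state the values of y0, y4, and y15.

y0 = 0, y4 = 1, y15 = 0

y0 = in0 NAND in3 = 1 NAND 1 = 0
y1 = in4 NAND in2 = 0 NAND 1 = 1
y2 = y1 NAND in0 = 1 NAND 1 = 0
y3 = NOT y1 = NOT 1 = 0
y4 = y3 NAND y1 = 0 NAND 1 = 1
y6 = y2 NAND in5 = 0 NAND 1 = 1
y7 = in5 NAND in1 = 1 NAND 0 = 1
y10 = y7 NAND y3 = 1 NAND 0 = 1
y15 = y6 NAND y10 = 1 NAND 1 = 0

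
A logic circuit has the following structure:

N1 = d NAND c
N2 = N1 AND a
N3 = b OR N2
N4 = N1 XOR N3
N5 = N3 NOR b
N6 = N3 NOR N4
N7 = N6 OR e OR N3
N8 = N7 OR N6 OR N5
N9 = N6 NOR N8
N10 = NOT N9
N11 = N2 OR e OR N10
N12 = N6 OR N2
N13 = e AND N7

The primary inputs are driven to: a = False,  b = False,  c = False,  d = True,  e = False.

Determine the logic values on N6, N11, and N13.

N6 = False, N11 = True, N13 = False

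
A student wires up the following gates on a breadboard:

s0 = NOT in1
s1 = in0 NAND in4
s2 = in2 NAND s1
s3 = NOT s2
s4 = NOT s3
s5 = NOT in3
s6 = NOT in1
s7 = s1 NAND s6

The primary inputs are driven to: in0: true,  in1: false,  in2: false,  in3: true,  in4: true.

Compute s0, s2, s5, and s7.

s0 = NOT in1 = NOT false = true
s1 = in0 NAND in4 = true NAND true = false
s2 = in2 NAND s1 = false NAND false = true
s5 = NOT in3 = NOT true = false
s6 = NOT in1 = NOT false = true
s7 = s1 NAND s6 = false NAND true = true

s0 = true; s2 = true; s5 = false; s7 = true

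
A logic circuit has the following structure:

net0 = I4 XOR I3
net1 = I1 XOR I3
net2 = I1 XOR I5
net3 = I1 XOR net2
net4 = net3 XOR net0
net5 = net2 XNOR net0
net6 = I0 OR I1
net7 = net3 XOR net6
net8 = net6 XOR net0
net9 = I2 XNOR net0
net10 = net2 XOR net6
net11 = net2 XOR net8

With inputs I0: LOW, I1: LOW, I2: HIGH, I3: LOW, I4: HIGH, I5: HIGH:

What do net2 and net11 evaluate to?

net0 = I4 XOR I3 = HIGH XOR LOW = HIGH
net2 = I1 XOR I5 = LOW XOR HIGH = HIGH
net6 = I0 OR I1 = LOW OR LOW = LOW
net8 = net6 XOR net0 = LOW XOR HIGH = HIGH
net11 = net2 XOR net8 = HIGH XOR HIGH = LOW

net2 = HIGH  net11 = LOW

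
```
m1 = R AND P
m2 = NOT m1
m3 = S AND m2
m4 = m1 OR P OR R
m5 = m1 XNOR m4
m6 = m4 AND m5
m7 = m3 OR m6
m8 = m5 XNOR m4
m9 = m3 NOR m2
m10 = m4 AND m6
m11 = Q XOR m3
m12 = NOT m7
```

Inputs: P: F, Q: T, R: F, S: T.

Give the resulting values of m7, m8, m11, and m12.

m7 = T, m8 = F, m11 = F, m12 = F

m1 = R AND P = F AND F = F
m2 = NOT m1 = NOT F = T
m3 = S AND m2 = T AND T = T
m4 = m1 OR P OR R = F OR F OR F = F
m5 = m1 XNOR m4 = F XNOR F = T
m6 = m4 AND m5 = F AND T = F
m7 = m3 OR m6 = T OR F = T
m8 = m5 XNOR m4 = T XNOR F = F
m11 = Q XOR m3 = T XOR T = F
m12 = NOT m7 = NOT T = F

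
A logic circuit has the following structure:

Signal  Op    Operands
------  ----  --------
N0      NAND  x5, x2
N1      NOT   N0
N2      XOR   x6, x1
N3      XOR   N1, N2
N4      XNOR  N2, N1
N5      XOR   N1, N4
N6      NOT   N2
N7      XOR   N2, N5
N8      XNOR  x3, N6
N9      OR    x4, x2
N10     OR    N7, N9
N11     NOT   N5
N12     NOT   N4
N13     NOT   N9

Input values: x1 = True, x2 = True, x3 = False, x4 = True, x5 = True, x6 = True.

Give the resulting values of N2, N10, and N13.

N2 = False  N10 = True  N13 = False

N0 = x5 NAND x2 = True NAND True = False
N1 = NOT N0 = NOT False = True
N2 = x6 XOR x1 = True XOR True = False
N4 = N2 XNOR N1 = False XNOR True = False
N5 = N1 XOR N4 = True XOR False = True
N7 = N2 XOR N5 = False XOR True = True
N9 = x4 OR x2 = True OR True = True
N10 = N7 OR N9 = True OR True = True
N13 = NOT N9 = NOT True = False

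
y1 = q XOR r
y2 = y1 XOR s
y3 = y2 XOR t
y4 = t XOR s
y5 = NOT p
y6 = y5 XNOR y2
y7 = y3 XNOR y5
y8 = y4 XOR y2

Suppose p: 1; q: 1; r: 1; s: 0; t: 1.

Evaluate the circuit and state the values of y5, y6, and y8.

y1 = q XOR r = 1 XOR 1 = 0
y2 = y1 XOR s = 0 XOR 0 = 0
y4 = t XOR s = 1 XOR 0 = 1
y5 = NOT p = NOT 1 = 0
y6 = y5 XNOR y2 = 0 XNOR 0 = 1
y8 = y4 XOR y2 = 1 XOR 0 = 1

y5 = 0, y6 = 1, y8 = 1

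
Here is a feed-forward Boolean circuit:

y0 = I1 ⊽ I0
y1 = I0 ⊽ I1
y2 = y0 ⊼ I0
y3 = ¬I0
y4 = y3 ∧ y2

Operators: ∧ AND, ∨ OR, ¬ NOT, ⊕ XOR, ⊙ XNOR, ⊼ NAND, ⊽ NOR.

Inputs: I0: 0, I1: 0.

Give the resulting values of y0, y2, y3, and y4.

y0 = I1 NOR I0 = 0 NOR 0 = 1
y2 = y0 NAND I0 = 1 NAND 0 = 1
y3 = NOT I0 = NOT 0 = 1
y4 = y3 AND y2 = 1 AND 1 = 1

y0 = 1; y2 = 1; y3 = 1; y4 = 1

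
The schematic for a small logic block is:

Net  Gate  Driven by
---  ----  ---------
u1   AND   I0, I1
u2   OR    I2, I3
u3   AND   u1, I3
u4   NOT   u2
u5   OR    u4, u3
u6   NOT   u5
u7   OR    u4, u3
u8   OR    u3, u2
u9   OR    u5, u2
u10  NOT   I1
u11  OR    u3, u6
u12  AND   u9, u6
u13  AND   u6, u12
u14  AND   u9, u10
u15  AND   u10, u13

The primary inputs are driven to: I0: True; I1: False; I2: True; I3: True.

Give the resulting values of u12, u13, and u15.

u1 = I0 AND I1 = True AND False = False
u2 = I2 OR I3 = True OR True = True
u3 = u1 AND I3 = False AND True = False
u4 = NOT u2 = NOT True = False
u5 = u4 OR u3 = False OR False = False
u6 = NOT u5 = NOT False = True
u9 = u5 OR u2 = False OR True = True
u10 = NOT I1 = NOT False = True
u12 = u9 AND u6 = True AND True = True
u13 = u6 AND u12 = True AND True = True
u15 = u10 AND u13 = True AND True = True

u12 = True; u13 = True; u15 = True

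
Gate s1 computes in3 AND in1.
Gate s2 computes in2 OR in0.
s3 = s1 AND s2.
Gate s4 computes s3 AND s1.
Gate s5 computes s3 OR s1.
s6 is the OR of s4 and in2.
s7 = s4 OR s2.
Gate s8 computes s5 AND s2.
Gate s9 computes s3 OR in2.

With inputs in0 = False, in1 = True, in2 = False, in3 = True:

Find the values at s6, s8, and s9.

s6 = False, s8 = False, s9 = False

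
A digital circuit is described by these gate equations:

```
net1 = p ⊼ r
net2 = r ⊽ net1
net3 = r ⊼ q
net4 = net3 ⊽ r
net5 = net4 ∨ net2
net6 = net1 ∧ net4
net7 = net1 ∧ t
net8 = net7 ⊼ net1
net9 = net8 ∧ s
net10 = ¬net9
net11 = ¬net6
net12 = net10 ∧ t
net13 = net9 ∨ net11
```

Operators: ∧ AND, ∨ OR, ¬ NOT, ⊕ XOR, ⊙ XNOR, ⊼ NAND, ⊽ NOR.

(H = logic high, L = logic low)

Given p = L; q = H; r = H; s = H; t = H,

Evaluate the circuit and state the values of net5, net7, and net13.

net1 = p NAND r = L NAND H = H
net2 = r NOR net1 = H NOR H = L
net3 = r NAND q = H NAND H = L
net4 = net3 NOR r = L NOR H = L
net5 = net4 OR net2 = L OR L = L
net6 = net1 AND net4 = H AND L = L
net7 = net1 AND t = H AND H = H
net8 = net7 NAND net1 = H NAND H = L
net9 = net8 AND s = L AND H = L
net11 = NOT net6 = NOT L = H
net13 = net9 OR net11 = L OR H = H

net5 = L, net7 = H, net13 = H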